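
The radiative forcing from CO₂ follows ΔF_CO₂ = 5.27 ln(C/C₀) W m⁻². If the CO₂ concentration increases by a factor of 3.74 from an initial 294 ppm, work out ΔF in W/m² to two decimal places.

Because the forcing depends only on the ratio C/C₀, the initial concentration does not enter.
ΔF = 5.27 × ln(3.74) = 5.27 × 1.31909 = 6.9516 W/m².

ΔF = 6.95 W/m²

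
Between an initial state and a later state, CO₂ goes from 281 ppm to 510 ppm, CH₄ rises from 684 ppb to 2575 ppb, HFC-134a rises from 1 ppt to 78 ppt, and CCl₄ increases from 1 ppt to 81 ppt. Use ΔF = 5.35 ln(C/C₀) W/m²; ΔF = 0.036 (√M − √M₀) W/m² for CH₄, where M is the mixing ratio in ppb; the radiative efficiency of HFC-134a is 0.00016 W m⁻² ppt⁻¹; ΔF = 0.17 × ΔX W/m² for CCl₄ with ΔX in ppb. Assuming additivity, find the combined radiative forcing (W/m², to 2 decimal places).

CO₂: 5.35 × ln(510/281) = 5.35 × ln(1.81495) = 5.35 × 0.59606 = 3.1889 W/m².
CH₄: 0.036 × (√2575 − √684) = 0.036 × (50.7445 − 26.1534) = 0.036 × 24.5911 = 0.8853 W/m².
HFC-134a: ΔF = 0.00016 × (78 − 1) = 0.00016 × 77 = 0.0123 W/m².
CCl₄: Δ = 81 − 1 = 80 ppt = 0.080 ppb; ΔF = 0.17 × 0.080 = 0.0136 W/m².
Total ΔF = 3.1889 + 0.8853 + 0.0123 + 0.0136 = 4.1001 W/m².

ΔF = 4.10 W/m²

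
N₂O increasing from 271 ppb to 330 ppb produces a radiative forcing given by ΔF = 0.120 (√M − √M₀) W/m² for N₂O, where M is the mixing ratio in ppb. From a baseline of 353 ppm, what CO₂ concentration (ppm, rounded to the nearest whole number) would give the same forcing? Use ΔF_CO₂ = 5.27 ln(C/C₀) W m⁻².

C ≈ 367 ppm

N₂O forcing: 0.120 × (√330 − √271) = 0.120 × (18.1659 − 16.4621) = 0.120 × 1.7038 = 0.20446 W/m².
Set 5.27 ln(C/353) = 0.20446: ln(C/353) = 0.20446/5.27 = 0.03880, so C = 353 × e^0.03880 = 353 × 1.03956 = 366.96 ppm.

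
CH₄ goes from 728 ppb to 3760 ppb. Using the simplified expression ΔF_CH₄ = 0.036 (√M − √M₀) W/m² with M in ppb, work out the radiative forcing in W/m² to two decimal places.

CH₄: 0.036 × (√3760 − √728) = 0.036 × (61.3188 − 26.9815) = 0.036 × 34.3373 = 1.2361 W/m².

ΔF = 1.24 W/m²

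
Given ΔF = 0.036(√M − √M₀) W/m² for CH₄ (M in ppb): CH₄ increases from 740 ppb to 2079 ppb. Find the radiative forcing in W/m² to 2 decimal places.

ΔF = 0.66 W/m²

CH₄: 0.036 × (√2079 − √740) = 0.036 × (45.5961 − 27.2029) = 0.036 × 18.3932 = 0.6622 W/m².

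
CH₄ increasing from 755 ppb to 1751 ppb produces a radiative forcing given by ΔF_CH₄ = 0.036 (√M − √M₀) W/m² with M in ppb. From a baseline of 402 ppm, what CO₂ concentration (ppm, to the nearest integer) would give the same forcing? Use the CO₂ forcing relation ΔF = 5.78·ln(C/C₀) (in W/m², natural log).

C ≈ 440 ppm

CH₄ forcing: 0.036 × (√1751 − √755) = 0.036 × (41.8450 − 27.4773) = 0.036 × 14.3677 = 0.51724 W/m².
Set 5.78 ln(C/402) = 0.51724: ln(C/402) = 0.51724/5.78 = 0.08949, so C = 402 × e^0.08949 = 402 × 1.09362 = 439.64 ppm.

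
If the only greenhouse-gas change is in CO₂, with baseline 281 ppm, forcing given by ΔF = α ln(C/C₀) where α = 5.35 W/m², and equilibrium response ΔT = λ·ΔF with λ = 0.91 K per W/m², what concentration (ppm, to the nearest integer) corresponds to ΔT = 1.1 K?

C ≈ 352 ppm

Required forcing: ΔF = ΔT/λ = 1.1/0.91 = 1.2088 W/m².
Then ln(C/281) = ΔF/5.35 = 1.2088/5.35 = 0.22594.
So C = 281 × e^0.22594 = 281 × 1.25350 = 352.23 ppm.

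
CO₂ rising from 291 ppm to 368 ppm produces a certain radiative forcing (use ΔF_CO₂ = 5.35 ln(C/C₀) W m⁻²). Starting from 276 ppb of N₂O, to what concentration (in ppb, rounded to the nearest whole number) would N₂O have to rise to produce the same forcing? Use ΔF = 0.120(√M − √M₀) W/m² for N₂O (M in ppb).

M ≈ 733 ppb

CO₂ forcing: 5.35 × ln(368/291) = 5.35 × 0.234760 = 1.25597 W/m².
Set 0.120(√M − √276) = 1.25597: √M = 1.25597/0.120 + √276 = 10.4664 + 16.6132 = 27.0796.
M = (27.0796)² = 733.30 ppb.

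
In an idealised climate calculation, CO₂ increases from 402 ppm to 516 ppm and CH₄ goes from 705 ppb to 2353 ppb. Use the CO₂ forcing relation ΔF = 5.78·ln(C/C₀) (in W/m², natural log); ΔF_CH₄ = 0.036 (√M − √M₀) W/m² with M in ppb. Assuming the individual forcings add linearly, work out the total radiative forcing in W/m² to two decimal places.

ΔF = 2.23 W/m²

CO₂: 5.78 × ln(516/402) = 5.78 × ln(1.28358) = 5.78 × 0.24965 = 1.4430 W/m².
CH₄: 0.036 × (√2353 − √705) = 0.036 × (48.5077 − 26.5518) = 0.036 × 21.9559 = 0.7904 W/m².
Total ΔF = 1.4430 + 0.7904 = 2.2334 W/m².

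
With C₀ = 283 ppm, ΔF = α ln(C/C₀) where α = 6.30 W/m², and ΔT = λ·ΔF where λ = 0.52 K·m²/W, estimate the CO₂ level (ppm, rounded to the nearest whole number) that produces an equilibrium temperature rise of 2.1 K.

C ≈ 537 ppm

Required forcing: ΔF = ΔT/λ = 2.1/0.52 = 4.0385 W/m².
Then ln(C/283) = ΔF/6.30 = 4.0385/6.30 = 0.64103.
So C = 283 × e^0.64103 = 283 × 1.89844 = 537.26 ppm.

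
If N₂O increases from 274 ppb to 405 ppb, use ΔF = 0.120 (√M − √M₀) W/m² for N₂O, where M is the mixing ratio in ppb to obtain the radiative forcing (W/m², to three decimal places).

N₂O: 0.120 × (√405 − √274) = 0.120 × (20.1246 − 16.5529) = 0.120 × 3.5717 = 0.4286 W/m².

ΔF = 0.429 W/m²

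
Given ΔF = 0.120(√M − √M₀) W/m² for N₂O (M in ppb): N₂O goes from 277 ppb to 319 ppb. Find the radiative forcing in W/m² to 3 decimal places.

ΔF = 0.146 W/m²

N₂O: 0.120 × (√319 − √277) = 0.120 × (17.8606 − 16.6433) = 0.120 × 1.2173 = 0.1461 W/m².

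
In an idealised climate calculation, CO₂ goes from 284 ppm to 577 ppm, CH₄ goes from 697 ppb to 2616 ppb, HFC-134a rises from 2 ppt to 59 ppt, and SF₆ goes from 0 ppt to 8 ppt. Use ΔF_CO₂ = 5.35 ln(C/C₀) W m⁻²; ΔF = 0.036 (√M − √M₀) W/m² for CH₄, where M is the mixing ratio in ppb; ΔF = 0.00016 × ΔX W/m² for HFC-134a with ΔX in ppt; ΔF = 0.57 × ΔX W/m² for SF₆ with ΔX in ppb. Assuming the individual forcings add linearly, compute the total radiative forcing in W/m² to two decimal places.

ΔF = 4.70 W/m²

CO₂: 5.35 × ln(577/284) = 5.35 × ln(2.03169) = 5.35 × 0.70887 = 3.7925 W/m².
CH₄: 0.036 × (√2616 − √697) = 0.036 × (51.1468 − 26.4008) = 0.036 × 24.7460 = 0.8909 W/m².
HFC-134a: ΔF = 0.00016 × (59 − 2) = 0.00016 × 57 = 0.0091 W/m².
SF₆: Δ = 8 − 0 = 8 ppt = 0.008 ppb; ΔF = 0.57 × 0.008 = 0.0046 W/m².
Total ΔF = 3.7925 + 0.8909 + 0.0091 + 0.0046 = 4.6971 W/m².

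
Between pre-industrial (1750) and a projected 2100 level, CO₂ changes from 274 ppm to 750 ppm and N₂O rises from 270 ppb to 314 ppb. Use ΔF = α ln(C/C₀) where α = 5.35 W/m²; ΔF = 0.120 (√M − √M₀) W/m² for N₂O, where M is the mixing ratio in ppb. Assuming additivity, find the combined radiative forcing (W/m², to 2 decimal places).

ΔF = 5.54 W/m²

CO₂: 5.35 × ln(750/274) = 5.35 × ln(2.73723) = 5.35 × 1.00695 = 5.3872 W/m².
N₂O: 0.120 × (√314 − √270) = 0.120 × (17.7200 − 16.4317) = 0.120 × 1.2883 = 0.1546 W/m².
Total ΔF = 5.3872 + 0.1546 = 5.5418 W/m².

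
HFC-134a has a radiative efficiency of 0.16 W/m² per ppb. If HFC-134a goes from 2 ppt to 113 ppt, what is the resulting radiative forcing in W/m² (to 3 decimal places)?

HFC-134a: Δ = 113 − 2 = 111 ppt = 0.111 ppb; ΔF = 0.16 × 0.111 = 0.0178 W/m².

ΔF = 0.018 W/m²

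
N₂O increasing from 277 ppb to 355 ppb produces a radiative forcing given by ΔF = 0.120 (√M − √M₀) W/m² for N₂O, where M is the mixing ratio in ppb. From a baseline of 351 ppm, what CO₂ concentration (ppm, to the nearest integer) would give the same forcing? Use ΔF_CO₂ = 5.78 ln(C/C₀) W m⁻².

N₂O forcing: 0.120 × (√355 − √277) = 0.120 × (18.8414 − 16.6433) = 0.120 × 2.1981 = 0.26377 W/m².
Set 5.78 ln(C/351) = 0.26377: ln(C/351) = 0.26377/5.78 = 0.04563, so C = 351 × e^0.04563 = 351 × 1.04669 = 367.39 ppm.

C ≈ 367 ppm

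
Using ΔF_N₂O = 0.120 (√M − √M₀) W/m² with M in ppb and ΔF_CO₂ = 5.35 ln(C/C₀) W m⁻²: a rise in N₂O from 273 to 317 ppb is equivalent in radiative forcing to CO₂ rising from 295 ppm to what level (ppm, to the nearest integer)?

N₂O forcing: 0.120 × (√317 − √273) = 0.120 × (17.8045 − 16.5227) = 0.120 × 1.2818 = 0.15382 W/m².
Set 5.35 ln(C/295) = 0.15382: ln(C/295) = 0.15382/5.35 = 0.02875, so C = 295 × e^0.02875 = 295 × 1.02917 = 303.61 ppm.

C ≈ 304 ppm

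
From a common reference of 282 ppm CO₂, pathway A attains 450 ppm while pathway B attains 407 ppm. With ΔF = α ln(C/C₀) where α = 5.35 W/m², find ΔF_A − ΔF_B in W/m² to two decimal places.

ΔF_A − ΔF_B = 0.54 W/m²

ΔF_A = 5.35 ln(450/282) = 5.35 × 0.46734 = 2.5003 W/m².
ΔF_B = 5.35 ln(407/282) = 5.35 × 0.36691 = 1.9630 W/m².
Difference: 2.5003 − 1.9630 = 0.5373 W/m².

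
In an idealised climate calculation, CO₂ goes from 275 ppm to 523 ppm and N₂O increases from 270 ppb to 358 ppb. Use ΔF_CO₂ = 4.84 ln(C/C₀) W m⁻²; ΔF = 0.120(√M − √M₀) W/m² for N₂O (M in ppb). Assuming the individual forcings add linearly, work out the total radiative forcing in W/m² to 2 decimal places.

ΔF = 3.41 W/m²

CO₂: 4.84 × ln(523/275) = 4.84 × ln(1.90182) = 4.84 × 0.64281 = 3.1112 W/m².
N₂O: 0.120 × (√358 − √270) = 0.120 × (18.9209 − 16.4317) = 0.120 × 2.4892 = 0.2987 W/m².
Total ΔF = 3.1112 + 0.2987 = 3.4099 W/m².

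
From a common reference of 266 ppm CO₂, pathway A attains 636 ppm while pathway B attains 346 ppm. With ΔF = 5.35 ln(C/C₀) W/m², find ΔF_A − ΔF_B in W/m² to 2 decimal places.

ΔF_A − ΔF_B = 3.26 W/m²

ΔF_A = 5.35 ln(636/266) = 5.35 × 0.87170 = 4.6636 W/m².
ΔF_B = 5.35 ln(346/266) = 5.35 × 0.26294 = 1.4067 W/m².
Difference: 4.6636 − 1.4067 = 3.2569 W/m².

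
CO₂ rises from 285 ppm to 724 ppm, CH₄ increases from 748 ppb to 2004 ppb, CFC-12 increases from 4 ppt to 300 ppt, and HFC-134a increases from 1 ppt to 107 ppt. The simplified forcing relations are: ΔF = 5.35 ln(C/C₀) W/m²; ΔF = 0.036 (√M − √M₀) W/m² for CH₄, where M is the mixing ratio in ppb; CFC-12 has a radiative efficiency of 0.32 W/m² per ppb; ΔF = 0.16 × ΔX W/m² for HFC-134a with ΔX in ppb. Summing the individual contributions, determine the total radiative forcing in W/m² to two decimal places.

CO₂: 5.35 × ln(724/285) = 5.35 × ln(2.54035) = 5.35 × 0.93230 = 4.9878 W/m².
CH₄: 0.036 × (√2004 − √748) = 0.036 × (44.7661 − 27.3496) = 0.036 × 17.4165 = 0.6270 W/m².
CFC-12: Δ = 300 − 4 = 296 ppt = 0.296 ppb; ΔF = 0.32 × 0.296 = 0.0947 W/m².
HFC-134a: Δ = 107 − 1 = 106 ppt = 0.106 ppb; ΔF = 0.16 × 0.106 = 0.0170 W/m².
Total ΔF = 4.9878 + 0.6270 + 0.0947 + 0.0170 = 5.7265 W/m².

ΔF = 5.73 W/m²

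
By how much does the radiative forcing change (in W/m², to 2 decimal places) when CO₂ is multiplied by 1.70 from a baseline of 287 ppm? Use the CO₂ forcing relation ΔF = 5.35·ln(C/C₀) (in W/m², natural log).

ΔF = 2.84 W/m²

Because the forcing depends only on the ratio C/C₀, the initial concentration does not enter.
ΔF = 5.35 × ln(1.70) = 5.35 × 0.53063 = 2.8389 W/m².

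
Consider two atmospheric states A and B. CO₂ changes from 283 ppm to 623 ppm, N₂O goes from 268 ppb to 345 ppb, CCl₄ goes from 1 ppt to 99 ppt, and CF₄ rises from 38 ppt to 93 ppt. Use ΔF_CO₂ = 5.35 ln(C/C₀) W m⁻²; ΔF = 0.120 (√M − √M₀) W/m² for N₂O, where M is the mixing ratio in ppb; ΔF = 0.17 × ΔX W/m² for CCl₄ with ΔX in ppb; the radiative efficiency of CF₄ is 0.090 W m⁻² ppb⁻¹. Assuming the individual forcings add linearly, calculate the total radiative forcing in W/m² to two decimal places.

ΔF = 4.51 W/m²

CO₂: 5.35 × ln(623/283) = 5.35 × ln(2.20141) = 5.35 × 0.78910 = 4.2217 W/m².
N₂O: 0.120 × (√345 − √268) = 0.120 × (18.5742 − 16.3707) = 0.120 × 2.2035 = 0.2644 W/m².
CCl₄: Δ = 99 − 1 = 98 ppt = 0.098 ppb; ΔF = 0.17 × 0.098 = 0.0167 W/m².
CF₄: Δ = 93 − 38 = 55 ppt = 0.055 ppb; ΔF = 0.090 × 0.055 = 0.0050 W/m².
Total ΔF = 4.2217 + 0.2644 + 0.0167 + 0.0050 = 4.5078 W/m².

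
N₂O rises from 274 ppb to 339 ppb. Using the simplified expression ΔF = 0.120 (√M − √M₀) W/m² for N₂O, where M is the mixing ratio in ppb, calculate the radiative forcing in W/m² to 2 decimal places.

N₂O: 0.120 × (√339 − √274) = 0.120 × (18.4120 − 16.5529) = 0.120 × 1.8591 = 0.2231 W/m².

ΔF = 0.22 W/m²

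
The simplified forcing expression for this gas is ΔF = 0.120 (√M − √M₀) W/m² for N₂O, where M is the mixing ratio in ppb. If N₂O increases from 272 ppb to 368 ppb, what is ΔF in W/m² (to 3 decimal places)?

N₂O: 0.120 × (√368 − √272) = 0.120 × (19.1833 − 16.4924) = 0.120 × 2.6909 = 0.3229 W/m².

ΔF = 0.323 W/m²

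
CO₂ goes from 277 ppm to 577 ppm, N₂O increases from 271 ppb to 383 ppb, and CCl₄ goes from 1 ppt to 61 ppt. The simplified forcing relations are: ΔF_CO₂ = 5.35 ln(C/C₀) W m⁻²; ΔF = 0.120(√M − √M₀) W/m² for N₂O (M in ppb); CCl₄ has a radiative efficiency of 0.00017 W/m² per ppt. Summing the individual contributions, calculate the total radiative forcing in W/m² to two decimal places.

ΔF = 4.31 W/m²

CO₂: 5.35 × ln(577/277) = 5.35 × ln(2.08303) = 5.35 × 0.73382 = 3.9259 W/m².
N₂O: 0.120 × (√383 − √271) = 0.120 × (19.5704 − 16.4621) = 0.120 × 3.1083 = 0.3730 W/m².
CCl₄: ΔF = 0.00017 × (61 − 1) = 0.00017 × 60 = 0.0102 W/m².
Total ΔF = 3.9259 + 0.3730 + 0.0102 = 4.3091 W/m².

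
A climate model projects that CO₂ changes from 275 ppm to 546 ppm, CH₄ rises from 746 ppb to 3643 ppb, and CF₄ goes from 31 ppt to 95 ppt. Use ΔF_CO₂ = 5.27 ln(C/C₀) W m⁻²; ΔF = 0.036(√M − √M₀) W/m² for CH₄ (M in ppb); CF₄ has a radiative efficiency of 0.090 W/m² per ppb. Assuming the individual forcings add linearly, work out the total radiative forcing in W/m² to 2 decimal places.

ΔF = 4.81 W/m²

CO₂: 5.27 × ln(546/275) = 5.27 × ln(1.98545) = 5.27 × 0.68585 = 3.6144 W/m².
CH₄: 0.036 × (√3643 − √746) = 0.036 × (60.3573 − 27.3130) = 0.036 × 33.0443 = 1.1896 W/m².
CF₄: Δ = 95 − 31 = 64 ppt = 0.064 ppb; ΔF = 0.090 × 0.064 = 0.0058 W/m².
Total ΔF = 3.6144 + 1.1896 + 0.0058 = 4.8098 W/m².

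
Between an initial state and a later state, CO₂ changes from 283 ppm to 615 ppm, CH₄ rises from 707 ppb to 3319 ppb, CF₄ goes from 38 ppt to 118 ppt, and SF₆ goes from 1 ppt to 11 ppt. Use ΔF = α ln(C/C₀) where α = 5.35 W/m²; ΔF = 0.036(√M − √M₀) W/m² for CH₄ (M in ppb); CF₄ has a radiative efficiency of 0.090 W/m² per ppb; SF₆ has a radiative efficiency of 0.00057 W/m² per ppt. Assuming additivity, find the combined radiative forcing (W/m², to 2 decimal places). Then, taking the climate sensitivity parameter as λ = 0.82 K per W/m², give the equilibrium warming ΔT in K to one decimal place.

CO₂: 5.35 × ln(615/283) = 5.35 × ln(2.17314) = 5.35 × 0.77617 = 4.1525 W/m².
CH₄: 0.036 × (√3319 − √707) = 0.036 × (57.6108 − 26.5895) = 0.036 × 31.0213 = 1.1168 W/m².
CF₄: Δ = 118 − 38 = 80 ppt = 0.080 ppb; ΔF = 0.090 × 0.080 = 0.0072 W/m².
SF₆: ΔF = 0.00057 × (11 − 1) = 0.00057 × 10 = 0.0057 W/m².
Total ΔF = 4.1525 + 1.1168 + 0.0072 + 0.0057 = 5.2822 W/m².
ΔT = λ ΔF = 0.82 × 5.28 = 4.3296 K.

ΔF = 5.28 W/m²; ΔT = 4.3 K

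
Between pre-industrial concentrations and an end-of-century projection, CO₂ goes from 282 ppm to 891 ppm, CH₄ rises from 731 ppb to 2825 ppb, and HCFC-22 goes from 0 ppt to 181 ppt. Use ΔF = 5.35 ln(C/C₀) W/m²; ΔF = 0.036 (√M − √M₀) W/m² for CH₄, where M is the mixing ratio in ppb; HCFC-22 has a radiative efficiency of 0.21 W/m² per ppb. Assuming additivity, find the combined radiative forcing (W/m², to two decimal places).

ΔF = 7.13 W/m²

CO₂: 5.35 × ln(891/282) = 5.35 × ln(3.15957) = 5.35 × 1.15044 = 6.1549 W/m².
CH₄: 0.036 × (√2825 − √731) = 0.036 × (53.1507 − 27.0370) = 0.036 × 26.1137 = 0.9401 W/m².
HCFC-22: Δ = 181 − 0 = 181 ppt = 0.181 ppb; ΔF = 0.21 × 0.181 = 0.0380 W/m².
Total ΔF = 6.1549 + 0.9401 + 0.0380 = 7.1330 W/m².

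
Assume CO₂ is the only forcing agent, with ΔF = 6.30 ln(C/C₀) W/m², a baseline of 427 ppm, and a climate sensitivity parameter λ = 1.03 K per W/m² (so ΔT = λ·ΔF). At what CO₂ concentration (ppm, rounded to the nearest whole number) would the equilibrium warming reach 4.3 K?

Required forcing: ΔF = ΔT/λ = 4.3/1.03 = 4.1748 W/m².
Then ln(C/427) = ΔF/6.30 = 4.1748/6.30 = 0.66267.
So C = 427 × e^0.66267 = 427 × 1.93997 = 828.37 ppm.

C ≈ 828 ppm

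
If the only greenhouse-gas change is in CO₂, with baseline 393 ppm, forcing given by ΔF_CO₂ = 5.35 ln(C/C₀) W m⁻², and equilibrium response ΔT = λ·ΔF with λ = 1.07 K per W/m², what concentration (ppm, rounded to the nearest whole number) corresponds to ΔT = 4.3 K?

Required forcing: ΔF = ΔT/λ = 4.3/1.07 = 4.0187 W/m².
Then ln(C/393) = ΔF/5.35 = 4.0187/5.35 = 0.75116.
So C = 393 × e^0.75116 = 393 × 2.11946 = 832.95 ppm.

C ≈ 833 ppm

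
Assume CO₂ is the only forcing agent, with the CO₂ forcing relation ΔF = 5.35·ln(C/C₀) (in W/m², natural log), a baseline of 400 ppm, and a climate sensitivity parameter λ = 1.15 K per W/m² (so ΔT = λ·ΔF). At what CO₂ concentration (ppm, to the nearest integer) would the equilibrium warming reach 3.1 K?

Required forcing: ΔF = ΔT/λ = 3.1/1.15 = 2.6957 W/m².
Then ln(C/400) = ΔF/5.35 = 2.6957/5.35 = 0.50387.
So C = 400 × e^0.50387 = 400 × 1.65511 = 662.04 ppm.

C ≈ 662 ppm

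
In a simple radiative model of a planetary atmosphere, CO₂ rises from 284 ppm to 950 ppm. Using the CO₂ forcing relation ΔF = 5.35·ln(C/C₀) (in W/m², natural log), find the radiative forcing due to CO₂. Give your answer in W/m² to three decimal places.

ΔF = 6.460 W/m²

CO₂: 5.35 × ln(950/284) = 5.35 × ln(3.34507) = 5.35 × 1.20749 = 6.4601 W/m².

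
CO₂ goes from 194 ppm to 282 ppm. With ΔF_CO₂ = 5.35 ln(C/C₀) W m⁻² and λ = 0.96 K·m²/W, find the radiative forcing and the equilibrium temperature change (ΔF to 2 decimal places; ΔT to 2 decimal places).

ΔF = 2.00 W/m²; ΔT = 1.92 K

CO₂: 5.35 × ln(282/194) = 5.35 × ln(1.45361) = 5.35 × 0.37405 = 2.0012 W/m².
ΔT = λ ΔF = 0.96 × 2.00 = 1.9200 K.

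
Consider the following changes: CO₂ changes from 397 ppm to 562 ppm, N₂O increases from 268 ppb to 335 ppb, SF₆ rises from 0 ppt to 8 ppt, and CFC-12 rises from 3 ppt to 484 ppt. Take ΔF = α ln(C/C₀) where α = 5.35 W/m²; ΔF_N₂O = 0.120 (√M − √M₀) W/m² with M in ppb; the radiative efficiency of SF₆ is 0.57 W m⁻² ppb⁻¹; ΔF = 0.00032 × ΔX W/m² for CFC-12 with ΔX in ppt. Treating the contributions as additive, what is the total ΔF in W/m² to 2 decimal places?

ΔF = 2.25 W/m²

CO₂: 5.35 × ln(562/397) = 5.35 × ln(1.41562) = 5.35 × 0.34757 = 1.8595 W/m².
N₂O: 0.120 × (√335 − √268) = 0.120 × (18.3030 − 16.3707) = 0.120 × 1.9323 = 0.2319 W/m².
SF₆: Δ = 8 − 0 = 8 ppt = 0.008 ppb; ΔF = 0.57 × 0.008 = 0.0046 W/m².
CFC-12: ΔF = 0.00032 × (484 − 3) = 0.00032 × 481 = 0.1539 W/m².
Total ΔF = 1.8595 + 0.2319 + 0.0046 + 0.1539 = 2.2499 W/m².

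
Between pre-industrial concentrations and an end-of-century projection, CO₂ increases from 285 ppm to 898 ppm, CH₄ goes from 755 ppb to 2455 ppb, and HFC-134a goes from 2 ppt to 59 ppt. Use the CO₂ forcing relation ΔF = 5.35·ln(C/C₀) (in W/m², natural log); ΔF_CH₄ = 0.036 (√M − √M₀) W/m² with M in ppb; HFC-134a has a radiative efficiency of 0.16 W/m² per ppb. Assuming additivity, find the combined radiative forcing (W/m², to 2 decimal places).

CO₂: 5.35 × ln(898/285) = 5.35 × ln(3.15088) = 5.35 × 1.14768 = 6.1401 W/m².
CH₄: 0.036 × (√2455 − √755) = 0.036 × (49.5480 − 27.4773) = 0.036 × 22.0707 = 0.7945 W/m².
HFC-134a: Δ = 59 − 2 = 57 ppt = 0.057 ppb; ΔF = 0.16 × 0.057 = 0.0091 W/m².
Total ΔF = 6.1401 + 0.7945 + 0.0091 = 6.9437 W/m².

ΔF = 6.94 W/m²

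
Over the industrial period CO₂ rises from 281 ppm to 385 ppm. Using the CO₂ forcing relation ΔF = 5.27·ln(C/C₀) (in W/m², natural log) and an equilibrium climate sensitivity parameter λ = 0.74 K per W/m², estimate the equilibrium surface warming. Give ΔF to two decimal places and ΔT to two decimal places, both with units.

CO₂: 5.27 × ln(385/281) = 5.27 × ln(1.37011) = 5.27 × 0.31489 = 1.6595 W/m².
ΔT = λ ΔF = 0.74 × 1.66 = 1.2284 K.

ΔF = 1.66 W/m²; ΔT = 1.23 K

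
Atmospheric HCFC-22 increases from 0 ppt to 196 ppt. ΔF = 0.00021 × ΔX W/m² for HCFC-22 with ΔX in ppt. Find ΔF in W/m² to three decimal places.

ΔF = 0.041 W/m²

HCFC-22: ΔF = 0.00021 × (196 − 0) = 0.00021 × 196 = 0.0412 W/m².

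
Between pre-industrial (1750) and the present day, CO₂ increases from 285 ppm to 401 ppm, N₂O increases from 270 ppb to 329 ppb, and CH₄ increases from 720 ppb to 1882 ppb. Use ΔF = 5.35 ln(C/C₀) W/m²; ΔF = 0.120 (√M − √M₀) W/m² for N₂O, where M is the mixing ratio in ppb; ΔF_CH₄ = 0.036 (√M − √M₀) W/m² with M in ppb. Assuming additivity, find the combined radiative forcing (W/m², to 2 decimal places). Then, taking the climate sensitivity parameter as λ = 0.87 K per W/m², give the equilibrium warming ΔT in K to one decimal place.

CO₂: 5.35 × ln(401/285) = 5.35 × ln(1.40702) = 5.35 × 0.34147 = 1.8269 W/m².
N₂O: 0.120 × (√329 − √270) = 0.120 × (18.1384 − 16.4317) = 0.120 × 1.7067 = 0.2048 W/m².
CH₄: 0.036 × (√1882 − √720) = 0.036 × (43.3820 − 26.8328) = 0.036 × 16.5492 = 0.5958 W/m².
Total ΔF = 1.8269 + 0.2048 + 0.5958 = 2.6275 W/m².
ΔT = λ ΔF = 0.87 × 2.63 = 2.2881 K.

ΔF = 2.63 W/m²; ΔT = 2.3 K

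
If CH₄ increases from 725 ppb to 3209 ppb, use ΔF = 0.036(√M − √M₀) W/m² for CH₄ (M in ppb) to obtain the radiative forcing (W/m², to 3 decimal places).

CH₄: 0.036 × (√3209 − √725) = 0.036 × (56.6480 − 26.9258) = 0.036 × 29.7222 = 1.0700 W/m².

ΔF = 1.070 W/m²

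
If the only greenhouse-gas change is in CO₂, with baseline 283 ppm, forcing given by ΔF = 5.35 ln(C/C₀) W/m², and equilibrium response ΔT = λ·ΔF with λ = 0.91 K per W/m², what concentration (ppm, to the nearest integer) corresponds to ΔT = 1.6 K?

Required forcing: ΔF = ΔT/λ = 1.6/0.91 = 1.7582 W/m².
Then ln(C/283) = ΔF/5.35 = 1.7582/5.35 = 0.32864.
So C = 283 × e^0.32864 = 283 × 1.38908 = 393.11 ppm.

C ≈ 393 ppm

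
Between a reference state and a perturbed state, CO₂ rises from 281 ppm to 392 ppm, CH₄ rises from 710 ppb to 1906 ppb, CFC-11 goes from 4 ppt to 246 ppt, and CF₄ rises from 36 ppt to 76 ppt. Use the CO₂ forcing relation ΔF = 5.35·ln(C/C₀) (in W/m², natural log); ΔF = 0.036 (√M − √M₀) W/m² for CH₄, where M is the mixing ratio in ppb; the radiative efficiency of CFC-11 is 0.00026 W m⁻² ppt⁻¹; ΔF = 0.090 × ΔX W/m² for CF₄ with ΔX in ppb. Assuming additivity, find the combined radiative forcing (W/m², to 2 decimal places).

CO₂: 5.35 × ln(392/281) = 5.35 × ln(1.39502) = 5.35 × 0.33291 = 1.7811 W/m².
CH₄: 0.036 × (√1906 − √710) = 0.036 × (43.6578 − 26.6458) = 0.036 × 17.0120 = 0.6124 W/m².
CFC-11: ΔF = 0.00026 × (246 − 4) = 0.00026 × 242 = 0.0629 W/m².
CF₄: Δ = 76 − 36 = 40 ppt = 0.040 ppb; ΔF = 0.090 × 0.040 = 0.0036 W/m².
Total ΔF = 1.7811 + 0.6124 + 0.0629 + 0.0036 = 2.4600 W/m².

ΔF = 2.46 W/m²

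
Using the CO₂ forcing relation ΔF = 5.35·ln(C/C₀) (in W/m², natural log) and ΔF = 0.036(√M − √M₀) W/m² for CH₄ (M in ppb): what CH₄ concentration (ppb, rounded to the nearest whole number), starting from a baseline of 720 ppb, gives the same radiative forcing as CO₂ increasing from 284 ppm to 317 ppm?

M ≈ 1864 ppb

CO₂ forcing: 5.35 × ln(317/284) = 5.35 × 0.109928 = 0.58811 W/m².
Set 0.036(√M − √720) = 0.58811: √M = 0.58811/0.036 + √720 = 16.3364 + 26.8328 = 43.1692.
M = (43.1692)² = 1863.58 ppb.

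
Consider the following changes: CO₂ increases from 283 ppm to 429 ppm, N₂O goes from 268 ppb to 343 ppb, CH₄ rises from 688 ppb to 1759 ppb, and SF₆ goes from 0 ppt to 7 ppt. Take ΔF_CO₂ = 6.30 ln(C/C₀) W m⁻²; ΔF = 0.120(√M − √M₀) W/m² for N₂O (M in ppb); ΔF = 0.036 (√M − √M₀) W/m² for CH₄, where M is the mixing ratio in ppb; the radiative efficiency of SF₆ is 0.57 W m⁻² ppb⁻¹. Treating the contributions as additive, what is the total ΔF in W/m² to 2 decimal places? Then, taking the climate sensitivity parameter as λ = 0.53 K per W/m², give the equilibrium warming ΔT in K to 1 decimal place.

ΔF = 3.45 W/m²; ΔT = 1.8 K

CO₂: 6.30 × ln(429/283) = 6.30 × ln(1.51590) = 6.30 × 0.41601 = 2.6209 W/m².
N₂O: 0.120 × (√343 − √268) = 0.120 × (18.5203 − 16.3707) = 0.120 × 2.1496 = 0.2580 W/m².
CH₄: 0.036 × (√1759 − √688) = 0.036 × (41.9404 − 26.2298) = 0.036 × 15.7106 = 0.5656 W/m².
SF₆: Δ = 7 − 0 = 7 ppt = 0.007 ppb; ΔF = 0.57 × 0.007 = 0.0040 W/m².
Total ΔF = 2.6209 + 0.2580 + 0.5656 + 0.0040 = 3.4485 W/m².
ΔT = λ ΔF = 0.53 × 3.45 = 1.8285 K.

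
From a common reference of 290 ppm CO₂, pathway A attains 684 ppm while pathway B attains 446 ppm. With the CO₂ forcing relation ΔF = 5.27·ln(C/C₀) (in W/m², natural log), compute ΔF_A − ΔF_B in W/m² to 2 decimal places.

ΔF_A − ΔF_B = 2.25 W/m²

ΔF_A = 5.27 ln(684/290) = 5.27 × 0.85808 = 4.5221 W/m².
ΔF_B = 5.27 ln(446/290) = 5.27 × 0.43044 = 2.2684 W/m².
Difference: 4.5221 − 2.2684 = 2.2537 W/m².
(Equivalently, ΔF_A − ΔF_B = 5.27 ln(684/446) = 5.27 × 0.42764 = 2.2537 W/m².)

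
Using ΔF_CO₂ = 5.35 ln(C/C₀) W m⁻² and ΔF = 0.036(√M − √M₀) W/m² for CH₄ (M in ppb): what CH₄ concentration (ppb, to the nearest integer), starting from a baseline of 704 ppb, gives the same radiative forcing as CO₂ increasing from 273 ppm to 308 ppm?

M ≈ 1977 ppb

CO₂ forcing: 5.35 × ln(308/273) = 5.35 × 0.120628 = 0.64536 W/m².
Set 0.036(√M − √704) = 0.64536: √M = 0.64536/0.036 + √704 = 17.9267 + 26.5330 = 44.4597.
M = (44.4597)² = 1976.66 ppb.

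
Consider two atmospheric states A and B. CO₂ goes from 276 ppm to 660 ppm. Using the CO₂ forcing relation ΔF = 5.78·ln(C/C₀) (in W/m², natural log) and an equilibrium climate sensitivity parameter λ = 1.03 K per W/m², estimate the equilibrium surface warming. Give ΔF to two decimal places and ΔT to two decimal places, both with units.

ΔF = 5.04 W/m²; ΔT = 5.19 K

CO₂: 5.78 × ln(660/276) = 5.78 × ln(2.39130) = 5.78 × 0.87184 = 5.0392 W/m².
ΔT = λ ΔF = 1.03 × 5.04 = 5.1912 K.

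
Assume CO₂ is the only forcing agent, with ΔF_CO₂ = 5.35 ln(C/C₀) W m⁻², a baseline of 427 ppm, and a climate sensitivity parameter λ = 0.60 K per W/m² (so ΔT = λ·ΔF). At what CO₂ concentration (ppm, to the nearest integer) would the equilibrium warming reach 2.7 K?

C ≈ 990 ppm

Required forcing: ΔF = ΔT/λ = 2.7/0.60 = 4.5000 W/m².
Then ln(C/427) = ΔF/5.35 = 4.5000/5.35 = 0.84112.
So C = 427 × e^0.84112 = 427 × 2.31896 = 990.20 ppm.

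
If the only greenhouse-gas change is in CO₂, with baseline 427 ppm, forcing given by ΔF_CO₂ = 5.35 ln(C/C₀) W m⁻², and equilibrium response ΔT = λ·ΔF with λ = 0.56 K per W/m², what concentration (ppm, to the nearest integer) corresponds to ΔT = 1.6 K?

Required forcing: ΔF = ΔT/λ = 1.6/0.56 = 2.8571 W/m².
Then ln(C/427) = ΔF/5.35 = 2.8571/5.35 = 0.53404.
So C = 427 × e^0.53404 = 427 × 1.70581 = 728.38 ppm.

C ≈ 728 ppm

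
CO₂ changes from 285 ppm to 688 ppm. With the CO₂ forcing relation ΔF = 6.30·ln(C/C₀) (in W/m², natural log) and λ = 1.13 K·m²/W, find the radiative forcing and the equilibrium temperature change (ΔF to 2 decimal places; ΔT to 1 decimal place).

ΔF = 5.55 W/m²; ΔT = 6.3 K

CO₂: 6.30 × ln(688/285) = 6.30 × ln(2.41404) = 6.30 × 0.88130 = 5.5522 W/m².
ΔT = λ ΔF = 1.13 × 5.55 = 6.2715 K.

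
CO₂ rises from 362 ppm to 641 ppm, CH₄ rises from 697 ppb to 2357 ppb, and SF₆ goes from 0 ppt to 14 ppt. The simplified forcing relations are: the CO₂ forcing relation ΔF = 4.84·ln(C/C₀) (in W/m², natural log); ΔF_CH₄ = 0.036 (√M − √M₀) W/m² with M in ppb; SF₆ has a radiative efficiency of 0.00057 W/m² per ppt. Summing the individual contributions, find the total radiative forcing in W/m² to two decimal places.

CO₂: 4.84 × ln(641/362) = 4.84 × ln(1.77072) = 4.84 × 0.57139 = 2.7655 W/m².
CH₄: 0.036 × (√2357 − √697) = 0.036 × (48.5489 − 26.4008) = 0.036 × 22.1481 = 0.7973 W/m².
SF₆: ΔF = 0.00057 × (14 − 0) = 0.00057 × 14 = 0.0080 W/m².
Total ΔF = 2.7655 + 0.7973 + 0.0080 = 3.5708 W/m².

ΔF = 3.57 W/m²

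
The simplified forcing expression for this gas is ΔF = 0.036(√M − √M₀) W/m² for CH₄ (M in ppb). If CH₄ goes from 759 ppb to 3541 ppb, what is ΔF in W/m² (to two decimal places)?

CH₄: 0.036 × (√3541 − √759) = 0.036 × (59.5063 − 27.5500) = 0.036 × 31.9563 = 1.1504 W/m².

ΔF = 1.15 W/m²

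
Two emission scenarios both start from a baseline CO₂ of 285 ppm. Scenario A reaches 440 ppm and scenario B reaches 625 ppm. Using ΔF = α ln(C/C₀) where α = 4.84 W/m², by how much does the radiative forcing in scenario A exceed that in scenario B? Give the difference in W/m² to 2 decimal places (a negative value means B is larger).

ΔF_A − ΔF_B = -1.70 W/m²

ΔF_A = 4.84 ln(440/285) = 4.84 × 0.43429 = 2.1020 W/m².
ΔF_B = 4.84 ln(625/285) = 4.84 × 0.78526 = 3.8007 W/m².
Difference: 2.1020 − 3.8007 = -1.6987 W/m².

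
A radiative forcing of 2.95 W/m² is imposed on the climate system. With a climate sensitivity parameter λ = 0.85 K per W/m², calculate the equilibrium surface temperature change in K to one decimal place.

ΔT = λ ΔF = 0.85 × 2.95 = 2.5075 K.

ΔT = 2.5 K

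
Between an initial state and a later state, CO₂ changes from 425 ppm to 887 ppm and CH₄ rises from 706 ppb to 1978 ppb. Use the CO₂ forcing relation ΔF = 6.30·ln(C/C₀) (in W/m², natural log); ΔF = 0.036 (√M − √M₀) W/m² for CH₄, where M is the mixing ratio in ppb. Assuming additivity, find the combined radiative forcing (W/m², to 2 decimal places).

CO₂: 6.30 × ln(887/425) = 6.30 × ln(2.08706) = 6.30 × 0.73576 = 4.6353 W/m².
CH₄: 0.036 × (√1978 − √706) = 0.036 × (44.4747 − 26.5707) = 0.036 × 17.9040 = 0.6445 W/m².
Total ΔF = 4.6353 + 0.6445 = 5.2798 W/m².

ΔF = 5.28 W/m²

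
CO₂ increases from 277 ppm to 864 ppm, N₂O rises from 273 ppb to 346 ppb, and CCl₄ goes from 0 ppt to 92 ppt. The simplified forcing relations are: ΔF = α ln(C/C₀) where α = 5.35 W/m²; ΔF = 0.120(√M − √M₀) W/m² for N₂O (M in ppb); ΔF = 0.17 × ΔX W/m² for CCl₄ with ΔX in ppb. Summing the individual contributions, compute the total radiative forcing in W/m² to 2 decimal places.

ΔF = 6.35 W/m²

CO₂: 5.35 × ln(864/277) = 5.35 × ln(3.11913) = 5.35 × 1.13755 = 6.0859 W/m².
N₂O: 0.120 × (√346 − √273) = 0.120 × (18.6011 − 16.5227) = 0.120 × 2.0784 = 0.2494 W/m².
CCl₄: Δ = 92 − 0 = 92 ppt = 0.092 ppb; ΔF = 0.17 × 0.092 = 0.0156 W/m².
Total ΔF = 6.0859 + 0.2494 + 0.0156 = 6.3509 W/m².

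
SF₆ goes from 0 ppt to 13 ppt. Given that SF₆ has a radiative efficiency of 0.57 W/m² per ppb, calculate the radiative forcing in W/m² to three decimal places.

ΔF = 0.007 W/m²

SF₆: Δ = 13 − 0 = 13 ppt = 0.013 ppb; ΔF = 0.57 × 0.013 = 0.0074 W/m².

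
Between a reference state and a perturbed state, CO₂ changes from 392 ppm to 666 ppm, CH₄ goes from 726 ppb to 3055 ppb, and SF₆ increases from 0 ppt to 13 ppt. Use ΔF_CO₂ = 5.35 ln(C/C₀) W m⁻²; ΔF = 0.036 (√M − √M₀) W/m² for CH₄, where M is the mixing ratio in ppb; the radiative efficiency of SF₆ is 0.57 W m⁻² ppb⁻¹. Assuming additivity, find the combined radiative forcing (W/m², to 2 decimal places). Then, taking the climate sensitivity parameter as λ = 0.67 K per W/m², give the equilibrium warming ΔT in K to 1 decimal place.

CO₂: 5.35 × ln(666/392) = 5.35 × ln(1.69898) = 5.35 × 0.53003 = 2.8357 W/m².
CH₄: 0.036 × (√3055 − √726) = 0.036 × (55.2721 − 26.9444) = 0.036 × 28.3277 = 1.0198 W/m².
SF₆: Δ = 13 − 0 = 13 ppt = 0.013 ppb; ΔF = 0.57 × 0.013 = 0.0074 W/m².
Total ΔF = 2.8357 + 1.0198 + 0.0074 = 3.8629 W/m².
ΔT = λ ΔF = 0.67 × 3.86 = 2.5862 K.

ΔF = 3.86 W/m²; ΔT = 2.6 K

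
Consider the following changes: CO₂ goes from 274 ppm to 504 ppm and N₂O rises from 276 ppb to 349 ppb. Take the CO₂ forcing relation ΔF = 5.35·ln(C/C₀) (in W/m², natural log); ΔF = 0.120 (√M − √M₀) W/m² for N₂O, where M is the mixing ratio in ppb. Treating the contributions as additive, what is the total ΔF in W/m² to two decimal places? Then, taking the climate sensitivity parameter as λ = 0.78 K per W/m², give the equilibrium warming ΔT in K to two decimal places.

ΔF = 3.51 W/m²; ΔT = 2.74 K

CO₂: 5.35 × ln(504/274) = 5.35 × ln(1.83942) = 5.35 × 0.60945 = 3.2606 W/m².
N₂O: 0.120 × (√349 − √276) = 0.120 × (18.6815 − 16.6132) = 0.120 × 2.0683 = 0.2482 W/m².
Total ΔF = 3.2606 + 0.2482 = 3.5088 W/m².
ΔT = λ ΔF = 0.78 × 3.51 = 2.7378 K.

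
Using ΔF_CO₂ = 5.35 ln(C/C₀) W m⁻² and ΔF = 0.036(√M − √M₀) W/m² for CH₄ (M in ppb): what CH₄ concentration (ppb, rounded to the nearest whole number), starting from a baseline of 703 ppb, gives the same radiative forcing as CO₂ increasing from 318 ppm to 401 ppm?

M ≈ 3718 ppb

CO₂ forcing: 5.35 × ln(401/318) = 5.35 × 0.231910 = 1.24072 W/m².
Set 0.036(√M − √703) = 1.24072: √M = 1.24072/0.036 + √703 = 34.4644 + 26.5141 = 60.9785.
M = (60.9785)² = 3718.38 ppb.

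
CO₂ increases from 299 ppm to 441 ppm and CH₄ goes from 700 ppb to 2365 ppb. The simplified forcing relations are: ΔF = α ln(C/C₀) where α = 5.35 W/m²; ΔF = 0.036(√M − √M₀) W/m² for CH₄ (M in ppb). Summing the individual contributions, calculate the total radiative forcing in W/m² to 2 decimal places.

ΔF = 2.88 W/m²

CO₂: 5.35 × ln(441/299) = 5.35 × ln(1.47492) = 5.35 × 0.38860 = 2.0790 W/m².
CH₄: 0.036 × (√2365 − √700) = 0.036 × (48.6313 − 26.4575) = 0.036 × 22.1738 = 0.7983 W/m².
Total ΔF = 2.0790 + 0.7983 = 2.8773 W/m².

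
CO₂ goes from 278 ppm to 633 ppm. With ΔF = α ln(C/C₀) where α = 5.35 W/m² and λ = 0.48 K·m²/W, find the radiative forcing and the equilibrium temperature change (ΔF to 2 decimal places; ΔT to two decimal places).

ΔF = 4.40 W/m²; ΔT = 2.11 K

CO₂: 5.35 × ln(633/278) = 5.35 × ln(2.27698) = 5.35 × 0.82285 = 4.4022 W/m².
ΔT = λ ΔF = 0.48 × 4.40 = 2.1120 K.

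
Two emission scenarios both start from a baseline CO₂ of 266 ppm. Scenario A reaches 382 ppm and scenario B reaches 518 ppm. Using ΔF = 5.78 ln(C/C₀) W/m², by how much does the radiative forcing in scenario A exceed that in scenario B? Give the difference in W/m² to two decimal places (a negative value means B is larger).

ΔF_A = 5.78 ln(382/266) = 5.78 × 0.36192 = 2.0919 W/m².
ΔF_B = 5.78 ln(518/266) = 5.78 × 0.66648 = 3.8523 W/m².
Difference: 2.0919 − 3.8523 = -1.7604 W/m².

ΔF_A − ΔF_B = -1.76 W/m²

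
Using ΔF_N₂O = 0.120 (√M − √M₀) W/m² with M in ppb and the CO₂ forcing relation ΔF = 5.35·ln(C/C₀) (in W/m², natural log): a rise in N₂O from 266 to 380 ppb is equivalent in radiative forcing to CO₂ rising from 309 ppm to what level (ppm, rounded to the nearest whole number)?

C ≈ 332 ppm

N₂O forcing: 0.120 × (√380 − √266) = 0.120 × (19.4936 − 16.3095) = 0.120 × 3.1841 = 0.38209 W/m².
Set 5.35 ln(C/309) = 0.38209: ln(C/309) = 0.38209/5.35 = 0.07142, so C = 309 × e^0.07142 = 309 × 1.07403 = 331.88 ppm.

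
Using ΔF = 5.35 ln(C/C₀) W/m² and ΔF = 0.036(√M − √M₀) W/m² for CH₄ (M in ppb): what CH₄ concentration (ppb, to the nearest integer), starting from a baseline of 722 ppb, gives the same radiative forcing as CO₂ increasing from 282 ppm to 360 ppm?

M ≈ 3989 ppb

CO₂ forcing: 5.35 × ln(360/282) = 5.35 × 0.244197 = 1.30645 W/m².
Set 0.036(√M − √722) = 1.30645: √M = 1.30645/0.036 + √722 = 36.2903 + 26.8701 = 63.1604.
M = (63.1604)² = 3989.24 ppb.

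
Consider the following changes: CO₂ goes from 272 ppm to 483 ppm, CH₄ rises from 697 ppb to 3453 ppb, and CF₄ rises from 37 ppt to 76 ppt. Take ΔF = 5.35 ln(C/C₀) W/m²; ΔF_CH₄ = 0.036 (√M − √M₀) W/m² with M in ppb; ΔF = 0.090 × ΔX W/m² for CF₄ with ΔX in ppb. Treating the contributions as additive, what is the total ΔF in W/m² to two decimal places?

CO₂: 5.35 × ln(483/272) = 5.35 × ln(1.77574) = 5.35 × 0.57422 = 3.0721 W/m².
CH₄: 0.036 × (√3453 − √697) = 0.036 × (58.7622 − 26.4008) = 0.036 × 32.3614 = 1.1650 W/m².
CF₄: Δ = 76 − 37 = 39 ppt = 0.039 ppb; ΔF = 0.090 × 0.039 = 0.0035 W/m².
Total ΔF = 3.0721 + 1.1650 + 0.0035 = 4.2406 W/m².

ΔF = 4.24 W/m²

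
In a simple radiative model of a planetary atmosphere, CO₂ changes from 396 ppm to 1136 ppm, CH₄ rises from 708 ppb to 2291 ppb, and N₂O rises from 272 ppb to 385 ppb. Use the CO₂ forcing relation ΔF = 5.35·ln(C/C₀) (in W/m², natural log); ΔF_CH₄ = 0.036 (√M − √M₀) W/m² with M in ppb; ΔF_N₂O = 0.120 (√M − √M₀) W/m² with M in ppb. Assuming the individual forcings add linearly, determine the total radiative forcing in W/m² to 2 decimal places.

CO₂: 5.35 × ln(1136/396) = 5.35 × ln(2.86869) = 5.35 × 1.05386 = 5.6382 W/m².
CH₄: 0.036 × (√2291 − √708) = 0.036 × (47.8644 − 26.6083) = 0.036 × 21.2561 = 0.7652 W/m².
N₂O: 0.120 × (√385 − √272) = 0.120 × (19.6214 − 16.4924) = 0.120 × 3.1290 = 0.3755 W/m².
Total ΔF = 5.6382 + 0.7652 + 0.3755 = 6.7789 W/m².

ΔF = 6.78 W/m²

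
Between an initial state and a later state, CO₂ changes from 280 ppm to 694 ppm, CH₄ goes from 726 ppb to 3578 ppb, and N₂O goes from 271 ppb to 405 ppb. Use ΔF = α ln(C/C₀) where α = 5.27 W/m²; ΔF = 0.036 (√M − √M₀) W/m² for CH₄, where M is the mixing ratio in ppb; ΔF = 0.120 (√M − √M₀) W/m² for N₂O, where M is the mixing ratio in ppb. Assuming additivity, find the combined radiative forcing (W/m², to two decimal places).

CO₂: 5.27 × ln(694/280) = 5.27 × ln(2.47857) = 5.27 × 0.90768 = 4.7835 W/m².
CH₄: 0.036 × (√3578 − √726) = 0.036 × (59.8164 − 26.9444) = 0.036 × 32.8720 = 1.1834 W/m².
N₂O: 0.120 × (√405 − √271) = 0.120 × (20.1246 − 16.4621) = 0.120 × 3.6625 = 0.4395 W/m².
Total ΔF = 4.7835 + 1.1834 + 0.4395 = 6.4064 W/m².

ΔF = 6.41 W/m²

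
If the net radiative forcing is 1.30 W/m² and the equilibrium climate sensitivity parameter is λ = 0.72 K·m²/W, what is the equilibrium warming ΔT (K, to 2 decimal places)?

ΔT = 0.94 K

ΔT = λ ΔF = 0.72 × 1.30 = 0.9360 K.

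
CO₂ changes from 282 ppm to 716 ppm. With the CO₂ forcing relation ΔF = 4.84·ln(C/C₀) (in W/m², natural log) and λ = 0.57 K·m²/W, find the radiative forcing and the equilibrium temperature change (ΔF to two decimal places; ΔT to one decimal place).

CO₂: 4.84 × ln(716/282) = 4.84 × ln(2.53901) = 4.84 × 0.93177 = 4.5098 W/m².
ΔT = λ ΔF = 0.57 × 4.51 = 2.5707 K.

ΔF = 4.51 W/m²; ΔT = 2.6 K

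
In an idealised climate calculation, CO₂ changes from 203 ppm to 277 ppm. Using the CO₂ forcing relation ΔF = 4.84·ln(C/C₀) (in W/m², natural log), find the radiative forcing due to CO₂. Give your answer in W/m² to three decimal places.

ΔF = 1.504 W/m²

CO₂ absorption bands are partially saturated, so forcing scales with the logarithm of the concentration ratio.
CO₂: 4.84 × ln(277/203) = 4.84 × ln(1.36453) = 4.84 × 0.31081 = 1.5043 W/m².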